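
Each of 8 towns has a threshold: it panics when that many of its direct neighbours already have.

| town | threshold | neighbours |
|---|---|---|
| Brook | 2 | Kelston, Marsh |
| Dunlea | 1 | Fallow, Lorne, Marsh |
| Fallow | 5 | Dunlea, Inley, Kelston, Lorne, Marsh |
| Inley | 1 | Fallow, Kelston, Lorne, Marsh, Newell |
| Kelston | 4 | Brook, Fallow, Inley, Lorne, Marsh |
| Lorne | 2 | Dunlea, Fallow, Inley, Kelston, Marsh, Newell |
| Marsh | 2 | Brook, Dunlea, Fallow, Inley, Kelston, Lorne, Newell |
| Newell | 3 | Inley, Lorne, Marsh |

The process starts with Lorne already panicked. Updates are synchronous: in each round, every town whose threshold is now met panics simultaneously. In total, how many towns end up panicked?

Round 1 — Lorne panics (initial).
Round 2 — checking thresholds:
  Dunlea: 1 of 3 neighbours ≥ 1, panics.
  Fallow: 1 of 5 neighbours < 5, below threshold.
  Inley: 1 of 5 neighbours ≥ 1, panics.
  Kelston: 1 of 5 neighbours < 4, below threshold.
  Marsh: 1 of 7 neighbours < 2, below threshold.
  Newell: 1 of 3 neighbours < 3, below threshold.
Round 3 — checking thresholds:
  Fallow: 3 of 5 neighbours < 5, below threshold.
  Kelston: 2 of 5 neighbours < 4, below threshold.
  Marsh: 3 of 7 neighbours ≥ 2, panics.
  Newell: 2 of 3 neighbours < 3, below threshold.
Round 4 — checking thresholds:
  Brook: 1 of 2 neighbours < 2, below threshold.
  Fallow: 4 of 5 neighbours < 5, below threshold.
  Kelston: 3 of 5 neighbours < 4, below threshold.
  Newell: 3 of 3 neighbours ≥ 3, panics.
Round 5 — no new panics; cascade stops.

5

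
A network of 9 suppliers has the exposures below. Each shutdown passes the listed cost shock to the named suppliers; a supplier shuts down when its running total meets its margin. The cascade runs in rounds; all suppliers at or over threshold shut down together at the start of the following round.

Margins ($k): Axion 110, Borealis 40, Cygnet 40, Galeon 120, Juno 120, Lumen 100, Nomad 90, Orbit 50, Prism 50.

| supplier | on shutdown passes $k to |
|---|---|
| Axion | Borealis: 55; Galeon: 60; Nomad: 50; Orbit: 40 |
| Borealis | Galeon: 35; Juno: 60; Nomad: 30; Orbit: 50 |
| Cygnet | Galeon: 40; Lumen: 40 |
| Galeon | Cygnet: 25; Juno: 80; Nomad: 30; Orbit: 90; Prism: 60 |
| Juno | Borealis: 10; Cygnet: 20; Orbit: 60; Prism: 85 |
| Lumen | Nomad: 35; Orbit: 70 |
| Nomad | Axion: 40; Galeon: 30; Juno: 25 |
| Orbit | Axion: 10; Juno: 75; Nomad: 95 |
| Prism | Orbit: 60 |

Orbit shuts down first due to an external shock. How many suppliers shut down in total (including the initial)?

Round 1 — Orbit shuts down (initial).
  Axion: +10 → 10 < 110
  Juno: +75 → 75 < 120
  Nomad: +95 → 95 ≥ 90
Round 2 — Nomad shuts down.
  Axion: +40 → 50 < 110
  Galeon: +30 → 30 < 120
  Juno: +25 → 100 < 120
No further shutdowns.

2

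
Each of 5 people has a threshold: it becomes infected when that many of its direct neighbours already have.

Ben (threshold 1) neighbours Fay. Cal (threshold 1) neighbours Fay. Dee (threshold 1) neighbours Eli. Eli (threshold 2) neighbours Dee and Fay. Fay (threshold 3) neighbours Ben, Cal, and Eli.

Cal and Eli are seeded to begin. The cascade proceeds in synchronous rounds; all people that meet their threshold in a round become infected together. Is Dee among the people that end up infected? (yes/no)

Round 1 — Cal, Eli become infected (initial).
Round 2 — checking thresholds:
  Dee: 1 of 1 neighbours ≥ 1, becomes infected.
  Fay: 2 of 3 neighbours < 3, not yet.
Round 3 — no new infections; cascade stops.

yes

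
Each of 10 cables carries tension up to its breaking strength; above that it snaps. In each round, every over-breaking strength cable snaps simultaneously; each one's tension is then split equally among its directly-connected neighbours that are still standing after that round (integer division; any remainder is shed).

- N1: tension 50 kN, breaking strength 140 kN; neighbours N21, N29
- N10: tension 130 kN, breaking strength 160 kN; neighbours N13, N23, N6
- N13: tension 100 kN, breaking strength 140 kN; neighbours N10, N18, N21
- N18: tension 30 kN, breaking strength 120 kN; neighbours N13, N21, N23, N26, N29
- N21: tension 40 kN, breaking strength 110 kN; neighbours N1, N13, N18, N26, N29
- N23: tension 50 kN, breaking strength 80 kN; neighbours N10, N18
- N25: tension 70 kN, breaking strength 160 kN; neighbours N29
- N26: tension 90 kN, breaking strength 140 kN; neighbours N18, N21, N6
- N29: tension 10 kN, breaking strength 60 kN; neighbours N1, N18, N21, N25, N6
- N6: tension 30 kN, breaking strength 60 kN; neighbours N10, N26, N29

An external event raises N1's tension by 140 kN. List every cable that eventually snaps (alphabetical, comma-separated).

Round 1 — N1 at 190 > 140. N1 snaps.
  N1 sheds 190 kN to N21, N29: 95 each.
    N21: 40+95 = 135 > 110
    N29: 10+95 = 105 > 60
Round 2 — N21, N29 snap.
  N21 sheds 135 kN to N13, N18, N26: 45 each.
    N13: 100+45 = 145 > 140
    N18: 30+45 = 75 ≤ 120
    N26: 90+45 = 135 ≤ 140
  N29 sheds 105 kN to N18, N25, N6: 35 each.
    N18: 75+35 = 110 ≤ 120
    N25: 70+35 = 105 ≤ 160
    N6: 30+35 = 65 > 60
Round 3 — N13, N6 snap.
  N13 sheds 145 kN to N10, N18: 72 each (1 lost).
    N10: 130+72 = 202 > 160
    N18: 110+72 = 182 > 120
  N6 sheds 65 kN to N10, N26: 32 each (1 lost).
    N10: 202+32 = 234 > 160
    N26: 135+32 = 167 > 140
Round 4 — N10, N18, N26 snap.
  N10 sheds 234 kN to N23: 234 each.
    N23: 50+234 = 284 > 80
  N18 sheds 182 kN to N23: 182 each.
    N23: 284+182 = 466 > 80
  N26 sheds 167 kN: no online neighbours, lost.
Round 5 — N23 snaps.
  N23 sheds 466 kN: no online neighbours, lost.
No further breaks.

N1, N10, N13, N18, N21, N23, N26, N29, N6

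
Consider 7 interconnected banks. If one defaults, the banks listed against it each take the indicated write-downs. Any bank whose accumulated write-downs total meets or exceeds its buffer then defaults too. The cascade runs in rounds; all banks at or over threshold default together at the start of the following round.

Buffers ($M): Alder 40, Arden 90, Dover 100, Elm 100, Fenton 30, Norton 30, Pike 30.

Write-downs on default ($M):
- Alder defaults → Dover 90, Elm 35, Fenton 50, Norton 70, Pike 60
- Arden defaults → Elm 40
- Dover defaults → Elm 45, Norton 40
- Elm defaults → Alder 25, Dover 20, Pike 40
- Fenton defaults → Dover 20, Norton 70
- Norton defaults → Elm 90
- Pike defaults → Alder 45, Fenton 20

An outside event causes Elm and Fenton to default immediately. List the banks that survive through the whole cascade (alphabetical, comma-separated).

Arden

Round 1 — Elm, Fenton default (initial).
  Alder: +25 → 25 < 40
  Dover: +20+20 → 40 < 100
  Norton: +70 → 70 ≥ 30
  Pike: +40 → 40 ≥ 30
Round 2 — Norton, Pike default.
  Alder: +45 → 70 ≥ 40
Round 3 — Alder defaults.
  Dover: +90 → 130 ≥ 100
Round 4 — Dover defaults.
No further defaults.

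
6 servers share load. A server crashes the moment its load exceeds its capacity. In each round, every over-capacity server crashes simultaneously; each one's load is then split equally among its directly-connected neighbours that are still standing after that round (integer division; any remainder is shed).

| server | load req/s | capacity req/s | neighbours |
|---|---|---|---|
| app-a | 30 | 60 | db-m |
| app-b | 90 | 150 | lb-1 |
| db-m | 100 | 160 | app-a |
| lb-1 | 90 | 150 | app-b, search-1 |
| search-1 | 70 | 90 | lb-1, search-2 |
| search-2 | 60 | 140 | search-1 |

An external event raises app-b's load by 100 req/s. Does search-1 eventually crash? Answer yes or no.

Round 1 — app-b at 190 > 150. app-b crashes.
  app-b sheds 190 req/s to lb-1: 190 each.
    lb-1: 90+190 = 280 > 150
Round 2 — lb-1 crashes.
  lb-1 sheds 280 req/s to search-1: 280 each.
    search-1: 70+280 = 350 > 90
Round 3 — search-1 crashes.
  search-1 sheds 350 req/s to search-2: 350 each.
    search-2: 60+350 = 410 > 140
Round 4 — search-2 crashes.
  search-2 sheds 410 req/s: no online neighbours, lost.
No further crashes.

yes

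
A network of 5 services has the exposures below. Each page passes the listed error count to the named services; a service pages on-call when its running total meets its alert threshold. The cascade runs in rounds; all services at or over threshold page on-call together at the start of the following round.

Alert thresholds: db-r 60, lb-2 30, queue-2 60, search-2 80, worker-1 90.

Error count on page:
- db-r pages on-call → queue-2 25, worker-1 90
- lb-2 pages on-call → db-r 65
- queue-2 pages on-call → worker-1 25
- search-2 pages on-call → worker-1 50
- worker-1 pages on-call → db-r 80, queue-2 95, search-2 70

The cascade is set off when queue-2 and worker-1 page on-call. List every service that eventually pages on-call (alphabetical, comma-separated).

Round 1 — queue-2, worker-1 page on-call (initial).
  db-r: +80 → 80 ≥ 60
  search-2: +70 → 70 < 80
Round 2 — db-r pages on-call.
No further pages.

db-r, queue-2, worker-1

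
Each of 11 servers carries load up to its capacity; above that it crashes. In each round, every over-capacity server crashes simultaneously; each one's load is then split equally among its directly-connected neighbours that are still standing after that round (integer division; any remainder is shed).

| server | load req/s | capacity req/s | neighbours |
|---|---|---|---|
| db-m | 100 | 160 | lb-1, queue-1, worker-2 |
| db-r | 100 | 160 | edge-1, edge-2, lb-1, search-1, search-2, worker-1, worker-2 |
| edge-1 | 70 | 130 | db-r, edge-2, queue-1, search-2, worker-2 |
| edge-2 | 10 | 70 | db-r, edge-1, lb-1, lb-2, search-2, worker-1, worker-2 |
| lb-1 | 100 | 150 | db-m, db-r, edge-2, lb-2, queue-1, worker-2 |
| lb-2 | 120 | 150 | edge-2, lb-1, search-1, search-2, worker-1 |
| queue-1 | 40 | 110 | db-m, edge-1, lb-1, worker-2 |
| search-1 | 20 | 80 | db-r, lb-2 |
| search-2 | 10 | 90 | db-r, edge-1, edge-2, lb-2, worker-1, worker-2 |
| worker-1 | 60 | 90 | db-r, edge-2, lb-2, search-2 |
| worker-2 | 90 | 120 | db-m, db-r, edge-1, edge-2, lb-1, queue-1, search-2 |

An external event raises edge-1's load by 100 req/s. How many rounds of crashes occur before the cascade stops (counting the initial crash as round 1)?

Round 1 — edge-1 at 170 > 130. edge-1 crashes.
  edge-1 sheds 170 req/s to db-r, edge-2, queue-1, search-2, worker-2: 34 each.
    db-r: 100+34 = 134 ≤ 160
    edge-2: 10+34 = 44 ≤ 70
    queue-1: 40+34 = 74 ≤ 110
    search-2: 10+34 = 44 ≤ 90
    worker-2: 90+34 = 124 > 120
Round 2 — worker-2 crashes.
  worker-2 sheds 124 req/s to db-m, db-r, edge-2, lb-1, queue-1, search-2: 20 each (4 lost).
    db-m: 100+20 = 120 ≤ 160
    db-r: 134+20 = 154 ≤ 160
    edge-2: 44+20 = 64 ≤ 70
    lb-1: 100+20 = 120 ≤ 150
    queue-1: 74+20 = 94 ≤ 110
    search-2: 44+20 = 64 ≤ 90
No further crashes.

2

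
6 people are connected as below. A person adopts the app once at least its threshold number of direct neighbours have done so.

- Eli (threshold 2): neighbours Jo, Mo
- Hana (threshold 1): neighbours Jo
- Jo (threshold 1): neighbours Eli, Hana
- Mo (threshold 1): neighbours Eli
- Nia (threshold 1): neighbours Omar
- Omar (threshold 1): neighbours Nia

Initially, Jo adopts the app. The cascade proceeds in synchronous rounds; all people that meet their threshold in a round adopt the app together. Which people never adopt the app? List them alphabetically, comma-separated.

Round 1 — Jo adopts the app (initial).
Round 2 — checking thresholds:
  Eli: 1 of 2 neighbours < 2, holds.
  Hana: 1 of 1 neighbours ≥ 1, adopts the app.
Round 3 — no new adoptions; cascade stops.

Eli, Mo, Nia, Omar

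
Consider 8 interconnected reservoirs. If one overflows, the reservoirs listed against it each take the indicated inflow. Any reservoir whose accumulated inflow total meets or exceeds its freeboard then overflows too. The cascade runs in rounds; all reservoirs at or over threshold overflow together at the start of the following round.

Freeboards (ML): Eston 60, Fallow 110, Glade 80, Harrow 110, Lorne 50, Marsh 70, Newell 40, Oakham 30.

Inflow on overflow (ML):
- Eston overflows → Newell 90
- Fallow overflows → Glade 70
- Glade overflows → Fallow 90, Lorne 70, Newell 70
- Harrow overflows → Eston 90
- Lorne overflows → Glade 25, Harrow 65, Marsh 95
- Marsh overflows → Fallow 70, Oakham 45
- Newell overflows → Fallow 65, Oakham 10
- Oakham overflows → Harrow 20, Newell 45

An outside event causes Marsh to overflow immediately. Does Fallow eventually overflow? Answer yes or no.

yes

Round 1 — Marsh overflows (initial).
  Fallow: +70 → 70 < 110
  Oakham: +45 → 45 ≥ 30
Round 2 — Oakham overflows.
  Harrow: +20 → 20 < 110
  Newell: +45 → 45 ≥ 40
Round 3 — Newell overflows.
  Fallow: +65 → 135 ≥ 110
Round 4 — Fallow overflows.
  Glade: +70 → 70 < 80
No further overflows.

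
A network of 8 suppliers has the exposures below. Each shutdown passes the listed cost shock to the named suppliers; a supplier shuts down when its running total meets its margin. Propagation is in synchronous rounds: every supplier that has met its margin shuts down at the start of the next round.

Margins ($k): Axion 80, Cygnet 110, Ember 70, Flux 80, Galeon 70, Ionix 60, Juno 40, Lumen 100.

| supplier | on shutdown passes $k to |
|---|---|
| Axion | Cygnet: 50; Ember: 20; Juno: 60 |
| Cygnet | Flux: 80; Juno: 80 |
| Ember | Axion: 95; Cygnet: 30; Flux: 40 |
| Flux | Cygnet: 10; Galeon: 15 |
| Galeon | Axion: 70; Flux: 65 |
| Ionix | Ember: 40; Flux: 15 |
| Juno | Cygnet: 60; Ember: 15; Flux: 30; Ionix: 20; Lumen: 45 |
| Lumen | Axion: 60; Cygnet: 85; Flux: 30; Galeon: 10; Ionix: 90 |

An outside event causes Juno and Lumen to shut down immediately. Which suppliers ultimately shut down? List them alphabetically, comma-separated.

Round 1 — Juno, Lumen shut down (initial).
  Axion: +60 → 60 < 80
  Cygnet: +60+85 → 145 ≥ 110
  Ember: +15 → 15 < 70
  Flux: +30+30 → 60 < 80
  Galeon: +10 → 10 < 70
  Ionix: +20+90 → 110 ≥ 60
Round 2 — Cygnet, Ionix shut down.
  Ember: +40 → 55 < 70
  Flux: +80+15 → 155 ≥ 80
Round 3 — Flux shuts down.
  Galeon: +15 → 25 < 70
No further shutdowns.

Cygnet, Flux, Ionix, Juno, Lumen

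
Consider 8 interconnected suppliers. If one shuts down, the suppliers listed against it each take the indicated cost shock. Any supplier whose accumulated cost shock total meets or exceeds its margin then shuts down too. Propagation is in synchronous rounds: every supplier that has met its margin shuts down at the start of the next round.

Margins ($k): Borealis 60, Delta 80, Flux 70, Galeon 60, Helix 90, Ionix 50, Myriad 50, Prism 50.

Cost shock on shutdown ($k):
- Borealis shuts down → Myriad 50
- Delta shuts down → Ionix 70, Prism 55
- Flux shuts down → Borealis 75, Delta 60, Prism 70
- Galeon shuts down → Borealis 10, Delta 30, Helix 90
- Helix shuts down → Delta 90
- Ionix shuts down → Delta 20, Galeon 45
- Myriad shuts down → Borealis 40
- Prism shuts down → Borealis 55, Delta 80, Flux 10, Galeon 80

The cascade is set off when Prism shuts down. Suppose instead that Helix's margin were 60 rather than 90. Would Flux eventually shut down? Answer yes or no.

With Helix's margin at 60:
Round 1 — Prism shuts down (initial).
  Borealis: +55 → 55 < 60
  Delta: +80 → 80 ≥ 80
  Flux: +10 → 10 < 70
  Galeon: +80 → 80 ≥ 60
Round 2 — Delta, Galeon shut down.
  Borealis: +10 → 65 ≥ 60
  Helix: +90 → 90 ≥ 60
  Ionix: +70 → 70 ≥ 50
Round 3 — Borealis, Helix, Ionix shut down.
  Myriad: +50 → 50 ≥ 50
Round 4 — Myriad shuts down.
No further shutdowns.

no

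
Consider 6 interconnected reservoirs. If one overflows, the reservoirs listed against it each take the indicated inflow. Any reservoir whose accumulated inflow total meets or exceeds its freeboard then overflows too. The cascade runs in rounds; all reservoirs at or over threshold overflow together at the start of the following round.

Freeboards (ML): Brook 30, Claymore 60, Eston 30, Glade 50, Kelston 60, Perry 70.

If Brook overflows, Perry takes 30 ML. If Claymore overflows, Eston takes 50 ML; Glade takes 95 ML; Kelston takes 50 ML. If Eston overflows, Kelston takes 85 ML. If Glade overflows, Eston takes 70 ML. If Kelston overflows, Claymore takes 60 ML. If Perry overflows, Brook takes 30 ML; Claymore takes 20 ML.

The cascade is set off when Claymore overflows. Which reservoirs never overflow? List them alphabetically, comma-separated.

Round 1 — Claymore overflows (initial).
  Eston: +50 → 50 ≥ 30
  Glade: +95 → 95 ≥ 50
  Kelston: +50 → 50 < 60
Round 2 — Eston, Glade overflow.
  Kelston: +85 → 135 ≥ 60
Round 3 — Kelston overflows.
No further overflows.

Brook, Perry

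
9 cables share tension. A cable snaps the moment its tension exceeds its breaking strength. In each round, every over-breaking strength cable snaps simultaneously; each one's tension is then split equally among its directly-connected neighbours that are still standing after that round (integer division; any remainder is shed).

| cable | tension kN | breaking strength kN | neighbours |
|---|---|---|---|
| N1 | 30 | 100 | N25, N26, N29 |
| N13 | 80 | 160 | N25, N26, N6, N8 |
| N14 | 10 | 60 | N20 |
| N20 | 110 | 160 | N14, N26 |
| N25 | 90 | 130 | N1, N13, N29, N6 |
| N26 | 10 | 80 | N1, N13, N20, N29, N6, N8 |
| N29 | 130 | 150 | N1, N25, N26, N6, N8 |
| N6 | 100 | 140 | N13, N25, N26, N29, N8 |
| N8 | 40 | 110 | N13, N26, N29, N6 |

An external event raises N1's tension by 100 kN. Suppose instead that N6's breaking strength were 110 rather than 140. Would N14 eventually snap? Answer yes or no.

no

With N6's breaking strength at 110:
Round 1 — N1 at 130 > 100. N1 snaps.
  N1 sheds 130 kN to N25, N26, N29: 43 each (1 lost).
    N25: 90+43 = 133 > 130
    N26: 10+43 = 53 ≤ 80
    N29: 130+43 = 173 > 150
Round 2 — N25, N29 snap.
  N25 sheds 133 kN to N13, N6: 66 each (1 lost).
    N13: 80+66 = 146 ≤ 160
    N6: 100+66 = 166 > 110
  N29 sheds 173 kN to N26, N6, N8: 57 each (2 lost).
    N26: 53+57 = 110 > 80
    N6: 166+57 = 223 > 110
    N8: 40+57 = 97 ≤ 110
Round 3 — N26, N6 snap.
  N26 sheds 110 kN to N13, N20, N8: 36 each (2 lost).
    N13: 146+36 = 182 > 160
    N20: 110+36 = 146 ≤ 160
    N8: 97+36 = 133 > 110
  N6 sheds 223 kN to N13, N8: 111 each (1 lost).
    N13: 182+111 = 293 > 160
    N8: 133+111 = 244 > 110
Round 4 — N13, N8 snap.
  N13 sheds 293 kN: no online neighbours, lost.
  N8 sheds 244 kN: no online neighbours, lost.
No further breaks.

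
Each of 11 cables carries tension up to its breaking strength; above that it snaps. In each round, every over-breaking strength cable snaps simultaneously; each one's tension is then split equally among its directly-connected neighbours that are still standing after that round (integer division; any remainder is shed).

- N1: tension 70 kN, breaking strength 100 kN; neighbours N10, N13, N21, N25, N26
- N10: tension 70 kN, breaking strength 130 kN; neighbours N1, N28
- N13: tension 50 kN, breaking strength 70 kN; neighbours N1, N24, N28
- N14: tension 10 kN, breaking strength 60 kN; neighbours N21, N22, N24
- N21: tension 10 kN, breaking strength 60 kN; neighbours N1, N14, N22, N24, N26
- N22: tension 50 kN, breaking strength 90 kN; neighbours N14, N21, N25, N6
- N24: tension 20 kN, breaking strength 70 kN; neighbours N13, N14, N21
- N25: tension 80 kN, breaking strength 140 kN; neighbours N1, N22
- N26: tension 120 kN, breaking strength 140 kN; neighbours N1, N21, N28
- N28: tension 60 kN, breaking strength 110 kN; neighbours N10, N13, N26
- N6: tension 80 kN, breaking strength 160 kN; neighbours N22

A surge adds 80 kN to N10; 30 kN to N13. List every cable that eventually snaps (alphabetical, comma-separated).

Round 1 — N10 at 150 > 130; N13 at 80 > 70. N10, N13 snap.
  N10 sheds 150 kN to N1, N28: 75 each.
    N1: 70+75 = 145 > 100
    N28: 60+75 = 135 > 110
  N13 sheds 80 kN to N1, N24, N28: 26 each (2 lost).
    N1: 145+26 = 171 > 100
    N24: 20+26 = 46 ≤ 70
    N28: 135+26 = 161 > 110
Round 2 — N1, N28 snap.
  N1 sheds 171 kN to N21, N25, N26: 57 each.
    N21: 10+57 = 67 > 60
    N25: 80+57 = 137 ≤ 140
    N26: 120+57 = 177 > 140
  N28 sheds 161 kN to N26: 161 each.
    N26: 177+161 = 338 > 140
Round 3 — N21, N26 snap.
  N21 sheds 67 kN to N14, N22, N24: 22 each (1 lost).
    N14: 10+22 = 32 ≤ 60
    N22: 50+22 = 72 ≤ 90
    N24: 46+22 = 68 ≤ 70
  N26 sheds 338 kN: no online neighbours, lost.
No further breaks.

N1, N10, N13, N21, N26, N28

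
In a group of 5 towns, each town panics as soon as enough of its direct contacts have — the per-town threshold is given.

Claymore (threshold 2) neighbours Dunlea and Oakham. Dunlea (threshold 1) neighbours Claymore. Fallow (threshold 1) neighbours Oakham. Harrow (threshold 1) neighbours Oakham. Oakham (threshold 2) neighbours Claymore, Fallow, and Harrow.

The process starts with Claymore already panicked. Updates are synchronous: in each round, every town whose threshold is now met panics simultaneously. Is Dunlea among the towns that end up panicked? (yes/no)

yes

Round 1 — Claymore panics (initial).
Round 2 — checking thresholds:
  Dunlea: 1 of 1 neighbours ≥ 1, panics.
  Oakham: 1 of 3 neighbours < 2, holds.
Round 3 — no new panics; cascade stops.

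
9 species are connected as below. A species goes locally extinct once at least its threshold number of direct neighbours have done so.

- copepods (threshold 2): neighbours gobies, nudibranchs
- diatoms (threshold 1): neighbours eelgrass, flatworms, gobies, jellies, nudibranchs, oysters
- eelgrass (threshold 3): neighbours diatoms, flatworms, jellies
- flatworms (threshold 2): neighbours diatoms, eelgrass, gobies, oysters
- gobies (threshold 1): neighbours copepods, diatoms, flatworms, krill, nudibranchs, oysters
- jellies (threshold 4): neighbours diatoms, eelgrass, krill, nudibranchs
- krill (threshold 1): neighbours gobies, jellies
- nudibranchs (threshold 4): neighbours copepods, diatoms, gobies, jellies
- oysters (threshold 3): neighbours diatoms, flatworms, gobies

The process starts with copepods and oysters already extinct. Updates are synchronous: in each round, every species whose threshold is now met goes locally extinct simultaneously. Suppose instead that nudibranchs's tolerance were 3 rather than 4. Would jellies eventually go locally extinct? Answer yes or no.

With nudibranchs's tolerance at 3:
Round 1 — copepods, oysters go locally extinct (initial).
Round 2 — checking thresholds:
  diatoms: 1 of 6 neighbours ≥ 1, goes locally extinct.
  flatworms: 1 of 4 neighbours < 2, not yet.
  gobies: 2 of 6 neighbours ≥ 1, goes locally extinct.
  nudibranchs: 1 of 4 neighbours < 3, not yet.
Round 3 — checking thresholds:
  eelgrass: 1 of 3 neighbours < 3, not yet.
  flatworms: 3 of 4 neighbours ≥ 2, goes locally extinct.
  jellies: 1 of 4 neighbours < 4, not yet.
  krill: 1 of 2 neighbours ≥ 1, goes locally extinct.
  nudibranchs: 3 of 4 neighbours ≥ 3, goes locally extinct.
Round 4 — no new extinctions; cascade stops.

no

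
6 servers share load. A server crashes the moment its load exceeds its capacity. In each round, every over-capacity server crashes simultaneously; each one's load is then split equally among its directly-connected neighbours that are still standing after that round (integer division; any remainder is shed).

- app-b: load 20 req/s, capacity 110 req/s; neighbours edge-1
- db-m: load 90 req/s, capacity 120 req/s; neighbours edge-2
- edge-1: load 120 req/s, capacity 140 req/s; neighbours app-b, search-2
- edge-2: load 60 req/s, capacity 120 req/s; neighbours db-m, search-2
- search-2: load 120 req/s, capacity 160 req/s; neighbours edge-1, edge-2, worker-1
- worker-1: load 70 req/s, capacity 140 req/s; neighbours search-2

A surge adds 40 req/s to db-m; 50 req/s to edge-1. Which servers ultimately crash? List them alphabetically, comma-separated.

Round 1 — db-m at 130 > 120; edge-1 at 170 > 140. db-m, edge-1 crash.
  db-m sheds 130 req/s to edge-2: 130 each.
    edge-2: 60+130 = 190 > 120
  edge-1 sheds 170 req/s to app-b, search-2: 85 each.
    app-b: 20+85 = 105 ≤ 110
    search-2: 120+85 = 205 > 160
Round 2 — edge-2, search-2 crash.
  edge-2 sheds 190 req/s: no online neighbours, lost.
  search-2 sheds 205 req/s to worker-1: 205 each.
    worker-1: 70+205 = 275 > 140
Round 3 — worker-1 crashes.
  worker-1 sheds 275 req/s: no online neighbours, lost.
No further crashes.

db-m, edge-1, edge-2, search-2, worker-1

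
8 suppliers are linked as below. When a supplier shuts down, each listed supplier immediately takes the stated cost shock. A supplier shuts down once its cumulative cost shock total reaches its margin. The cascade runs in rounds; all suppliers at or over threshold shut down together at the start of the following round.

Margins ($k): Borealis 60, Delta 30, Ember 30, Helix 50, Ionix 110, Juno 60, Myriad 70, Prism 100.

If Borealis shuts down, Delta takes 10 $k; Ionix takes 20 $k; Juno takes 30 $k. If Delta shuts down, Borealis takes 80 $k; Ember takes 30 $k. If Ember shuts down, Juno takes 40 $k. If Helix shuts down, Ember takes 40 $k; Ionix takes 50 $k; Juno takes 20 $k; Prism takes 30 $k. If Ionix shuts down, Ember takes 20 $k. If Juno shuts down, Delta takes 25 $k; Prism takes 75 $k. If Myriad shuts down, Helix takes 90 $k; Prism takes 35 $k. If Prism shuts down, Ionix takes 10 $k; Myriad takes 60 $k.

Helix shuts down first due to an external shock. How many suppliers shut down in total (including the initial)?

4

Round 1 — Helix shuts down (initial).
  Ember: +40 → 40 ≥ 30
  Ionix: +50 → 50 < 110
  Juno: +20 → 20 < 60
  Prism: +30 → 30 < 100
Round 2 — Ember shuts down.
  Juno: +40 → 60 ≥ 60
Round 3 — Juno shuts down.
  Delta: +25 → 25 < 30
  Prism: +75 → 105 ≥ 100
Round 4 — Prism shuts down.
  Ionix: +10 → 60 < 110
  Myriad: +60 → 60 < 70
No further shutdowns.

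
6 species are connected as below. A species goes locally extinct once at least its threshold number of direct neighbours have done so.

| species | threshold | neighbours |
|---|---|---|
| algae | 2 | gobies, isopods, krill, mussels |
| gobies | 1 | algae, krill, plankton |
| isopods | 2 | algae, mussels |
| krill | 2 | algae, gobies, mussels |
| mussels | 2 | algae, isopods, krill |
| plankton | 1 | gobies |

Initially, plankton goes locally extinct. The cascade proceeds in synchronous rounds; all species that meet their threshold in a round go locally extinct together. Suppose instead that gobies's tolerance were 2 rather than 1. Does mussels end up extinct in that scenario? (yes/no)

With gobies's tolerance at 2:
Round 1 — plankton goes locally extinct (initial).
Round 2 — no new extinctions; cascade stops.

no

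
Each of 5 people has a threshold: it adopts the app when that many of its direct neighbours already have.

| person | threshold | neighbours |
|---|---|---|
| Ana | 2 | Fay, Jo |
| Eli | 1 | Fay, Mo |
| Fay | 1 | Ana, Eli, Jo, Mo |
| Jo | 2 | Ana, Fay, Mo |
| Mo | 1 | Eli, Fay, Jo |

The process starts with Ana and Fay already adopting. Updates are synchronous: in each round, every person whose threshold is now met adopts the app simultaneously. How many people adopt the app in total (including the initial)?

5

Round 1 — Ana, Fay adopt the app (initial).
Round 2 — checking thresholds:
  Eli: 1 of 2 neighbours ≥ 1, adopts the app.
  Jo: 2 of 3 neighbours ≥ 2, adopts the app.
  Mo: 1 of 3 neighbours ≥ 1, adopts the app.
Round 3 — no new adoptions; cascade stops.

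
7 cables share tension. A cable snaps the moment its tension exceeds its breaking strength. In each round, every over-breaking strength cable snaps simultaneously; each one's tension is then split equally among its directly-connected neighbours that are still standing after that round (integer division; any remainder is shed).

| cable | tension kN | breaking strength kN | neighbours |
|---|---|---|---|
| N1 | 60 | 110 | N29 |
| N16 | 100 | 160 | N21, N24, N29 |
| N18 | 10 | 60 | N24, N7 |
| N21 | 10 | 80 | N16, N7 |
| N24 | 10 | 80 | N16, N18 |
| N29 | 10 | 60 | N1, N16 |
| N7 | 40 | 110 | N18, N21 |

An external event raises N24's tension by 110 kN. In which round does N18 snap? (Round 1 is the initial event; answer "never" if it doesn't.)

Round 1 — N24 at 120 > 80. N24 snaps.
  N24 sheds 120 kN to N16, N18: 60 each.
    N16: 100+60 = 160 ≤ 160
    N18: 10+60 = 70 > 60
Round 2 — N18 snaps.
  N18 sheds 70 kN to N7: 70 each.
    N7: 40+70 = 110 ≤ 110
No further breaks.

2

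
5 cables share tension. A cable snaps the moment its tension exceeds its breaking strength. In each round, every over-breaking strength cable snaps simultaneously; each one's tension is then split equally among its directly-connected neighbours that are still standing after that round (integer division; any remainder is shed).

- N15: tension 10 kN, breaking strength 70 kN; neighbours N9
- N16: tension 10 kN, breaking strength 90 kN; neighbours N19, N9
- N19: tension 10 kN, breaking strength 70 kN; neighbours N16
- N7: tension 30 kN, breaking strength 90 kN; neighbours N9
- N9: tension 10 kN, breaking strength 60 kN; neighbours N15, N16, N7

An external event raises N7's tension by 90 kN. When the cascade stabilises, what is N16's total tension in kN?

Round 1 — N7 at 120 > 90. N7 snaps.
  N7 sheds 120 kN to N9: 120 each.
    N9: 10+120 = 130 > 60
Round 2 — N9 snaps.
  N9 sheds 130 kN to N15, N16: 65 each.
    N15: 10+65 = 75 > 70
    N16: 10+65 = 75 ≤ 90
Round 3 — N15 snaps.
  N15 sheds 75 kN: no online neighbours, lost.
No further breaks.

75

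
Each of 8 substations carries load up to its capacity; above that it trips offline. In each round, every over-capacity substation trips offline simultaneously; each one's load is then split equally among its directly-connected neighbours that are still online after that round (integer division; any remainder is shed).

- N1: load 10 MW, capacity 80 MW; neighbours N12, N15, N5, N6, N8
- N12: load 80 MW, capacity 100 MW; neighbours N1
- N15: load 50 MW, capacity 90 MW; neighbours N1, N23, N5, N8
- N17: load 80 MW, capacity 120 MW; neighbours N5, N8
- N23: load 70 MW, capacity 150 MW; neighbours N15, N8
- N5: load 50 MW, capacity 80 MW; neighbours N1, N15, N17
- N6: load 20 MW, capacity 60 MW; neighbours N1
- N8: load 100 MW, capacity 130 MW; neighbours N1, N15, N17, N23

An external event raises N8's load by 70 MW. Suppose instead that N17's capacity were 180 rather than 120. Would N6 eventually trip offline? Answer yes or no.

With N17's capacity at 180:
Round 1 — N8 at 170 > 130. N8 trips offline.
  N8 sheds 170 MW to N1, N15, N17, N23: 42 each (2 lost).
    N1: 10+42 = 52 ≤ 80
    N15: 50+42 = 92 > 90
    N17: 80+42 = 122 ≤ 180
    N23: 70+42 = 112 ≤ 150
Round 2 — N15 trips offline.
  N15 sheds 92 MW to N1, N23, N5: 30 each (2 lost).
    N1: 52+30 = 82 > 80
    N23: 112+30 = 142 ≤ 150
    N5: 50+30 = 80 ≤ 80
Round 3 — N1 trips offline.
  N1 sheds 82 MW to N12, N5, N6: 27 each (1 lost).
    N12: 80+27 = 107 > 100
    N5: 80+27 = 107 > 80
    N6: 20+27 = 47 ≤ 60
Round 4 — N12, N5 trip offline.
  N12 sheds 107 MW: no online neighbours, lost.
  N5 sheds 107 MW to N17: 107 each.
    N17: 122+107 = 229 > 180
Round 5 — N17 trips offline.
  N17 sheds 229 MW: no online neighbours, lost.
No further trips.

no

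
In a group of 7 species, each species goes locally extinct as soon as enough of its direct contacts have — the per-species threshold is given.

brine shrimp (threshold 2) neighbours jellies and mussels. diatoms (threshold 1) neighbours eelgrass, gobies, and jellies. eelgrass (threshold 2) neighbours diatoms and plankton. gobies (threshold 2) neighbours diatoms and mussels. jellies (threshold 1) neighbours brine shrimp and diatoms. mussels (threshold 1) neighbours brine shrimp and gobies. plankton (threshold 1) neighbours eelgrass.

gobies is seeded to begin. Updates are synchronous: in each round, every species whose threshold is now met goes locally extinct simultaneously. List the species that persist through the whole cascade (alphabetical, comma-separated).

eelgrass, plankton

Round 1 — gobies goes locally extinct (initial).
Round 2 — checking thresholds:
  diatoms: 1 of 3 neighbours ≥ 1, goes locally extinct.
  mussels: 1 of 2 neighbours ≥ 1, goes locally extinct.
Round 3 — checking thresholds:
  brine shrimp: 1 of 2 neighbours < 2, holds.
  eelgrass: 1 of 2 neighbours < 2, holds.
  jellies: 1 of 2 neighbours ≥ 1, goes locally extinct.
Round 4 — checking thresholds:
  brine shrimp: 2 of 2 neighbours ≥ 2, goes locally extinct.
  eelgrass: 1 of 2 neighbours < 2, holds.
Round 5 — no new extinctions; cascade stops.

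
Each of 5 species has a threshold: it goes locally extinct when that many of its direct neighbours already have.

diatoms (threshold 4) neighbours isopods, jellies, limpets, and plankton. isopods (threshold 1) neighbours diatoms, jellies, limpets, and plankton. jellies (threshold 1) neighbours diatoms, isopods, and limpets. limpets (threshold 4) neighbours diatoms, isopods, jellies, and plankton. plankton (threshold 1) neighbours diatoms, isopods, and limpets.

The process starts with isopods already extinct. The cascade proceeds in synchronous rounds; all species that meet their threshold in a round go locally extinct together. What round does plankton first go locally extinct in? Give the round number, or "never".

2

Round 1 — isopods goes locally extinct (initial).
Round 2 — checking thresholds:
  diatoms: 1 of 4 neighbours < 4, not yet.
  jellies: 1 of 3 neighbours ≥ 1, goes locally extinct.
  limpets: 1 of 4 neighbours < 4, not yet.
  plankton: 1 of 3 neighbours ≥ 1, goes locally extinct.
Round 3 — no new extinctions; cascade stops.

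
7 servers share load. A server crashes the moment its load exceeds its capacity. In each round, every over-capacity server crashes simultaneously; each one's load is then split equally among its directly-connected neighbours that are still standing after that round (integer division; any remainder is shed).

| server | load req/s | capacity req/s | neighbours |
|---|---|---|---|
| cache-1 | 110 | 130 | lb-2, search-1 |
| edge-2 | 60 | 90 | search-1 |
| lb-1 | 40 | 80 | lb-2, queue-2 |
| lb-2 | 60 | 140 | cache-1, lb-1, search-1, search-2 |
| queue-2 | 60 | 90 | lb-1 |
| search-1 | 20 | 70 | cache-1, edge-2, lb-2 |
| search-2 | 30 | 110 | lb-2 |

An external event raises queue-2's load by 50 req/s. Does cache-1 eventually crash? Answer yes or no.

Round 1 — queue-2 at 110 > 90. queue-2 crashes.
  queue-2 sheds 110 req/s to lb-1: 110 each.
    lb-1: 40+110 = 150 > 80
Round 2 — lb-1 crashes.
  lb-1 sheds 150 req/s to lb-2: 150 each.
    lb-2: 60+150 = 210 > 140
Round 3 — lb-2 crashes.
  lb-2 sheds 210 req/s to cache-1, search-1, search-2: 70 each.
    cache-1: 110+70 = 180 > 130
    search-1: 20+70 = 90 > 70
    search-2: 30+70 = 100 ≤ 110
Round 4 — cache-1, search-1 crash.
  cache-1 sheds 180 req/s: no online neighbours, lost.
  search-1 sheds 90 req/s to edge-2: 90 each.
    edge-2: 60+90 = 150 > 90
Round 5 — edge-2 crashes.
  edge-2 sheds 150 req/s: no online neighbours, lost.
No further crashes.

yes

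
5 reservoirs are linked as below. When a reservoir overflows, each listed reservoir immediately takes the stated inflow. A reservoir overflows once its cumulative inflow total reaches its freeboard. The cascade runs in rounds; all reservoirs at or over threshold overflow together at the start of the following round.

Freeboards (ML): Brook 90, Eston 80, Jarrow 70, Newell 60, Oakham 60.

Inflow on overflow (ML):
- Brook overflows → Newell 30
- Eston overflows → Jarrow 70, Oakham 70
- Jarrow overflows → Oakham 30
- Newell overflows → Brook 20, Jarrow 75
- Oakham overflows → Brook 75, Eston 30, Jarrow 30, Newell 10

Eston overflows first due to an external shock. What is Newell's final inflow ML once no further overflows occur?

Round 1 — Eston overflows (initial).
  Jarrow: +70 → 70 ≥ 70
  Oakham: +70 → 70 ≥ 60
Round 2 — Jarrow, Oakham overflow.
  Brook: +75 → 75 < 90
  Newell: +10 → 10 < 60
No further overflows.

10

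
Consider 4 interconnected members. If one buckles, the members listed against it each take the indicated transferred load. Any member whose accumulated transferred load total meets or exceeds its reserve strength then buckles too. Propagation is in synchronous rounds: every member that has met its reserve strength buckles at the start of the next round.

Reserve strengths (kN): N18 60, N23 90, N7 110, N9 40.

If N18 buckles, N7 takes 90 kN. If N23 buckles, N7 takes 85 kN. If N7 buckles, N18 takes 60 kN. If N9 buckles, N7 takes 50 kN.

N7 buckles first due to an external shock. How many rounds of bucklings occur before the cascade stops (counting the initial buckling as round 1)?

Round 1 — N7 buckles (initial).
  N18: +60 → 60 ≥ 60
Round 2 — N18 buckles.
No further bucklings.

2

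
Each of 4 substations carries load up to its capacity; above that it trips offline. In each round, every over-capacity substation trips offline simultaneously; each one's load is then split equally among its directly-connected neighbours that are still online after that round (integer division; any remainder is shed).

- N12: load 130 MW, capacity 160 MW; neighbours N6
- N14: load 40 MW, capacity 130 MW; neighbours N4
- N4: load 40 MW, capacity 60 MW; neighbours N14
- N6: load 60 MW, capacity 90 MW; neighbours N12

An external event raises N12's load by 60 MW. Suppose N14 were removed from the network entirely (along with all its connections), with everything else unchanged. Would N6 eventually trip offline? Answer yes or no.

yes

With N14 removed:
Round 1 — N12 at 190 > 160. N12 trips offline.
  N12 sheds 190 MW to N6: 190 each.
    N6: 60+190 = 250 > 90
Round 2 — N6 trips offline.
  N6 sheds 250 MW: no online neighbours, lost.
No further trips.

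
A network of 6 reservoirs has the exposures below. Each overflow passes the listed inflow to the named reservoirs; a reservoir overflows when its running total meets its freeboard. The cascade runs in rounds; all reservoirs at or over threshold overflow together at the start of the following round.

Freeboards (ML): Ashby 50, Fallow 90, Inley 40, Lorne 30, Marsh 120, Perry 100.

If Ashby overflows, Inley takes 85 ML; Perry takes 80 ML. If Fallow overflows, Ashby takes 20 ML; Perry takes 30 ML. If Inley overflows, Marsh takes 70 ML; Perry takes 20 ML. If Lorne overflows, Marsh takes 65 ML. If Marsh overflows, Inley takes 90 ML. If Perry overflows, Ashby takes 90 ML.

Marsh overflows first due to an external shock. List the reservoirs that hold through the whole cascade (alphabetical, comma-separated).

Ashby, Fallow, Lorne, Perry

Round 1 — Marsh overflows (initial).
  Inley: +90 → 90 ≥ 40
Round 2 — Inley overflows.
  Perry: +20 → 20 < 100
No further overflows.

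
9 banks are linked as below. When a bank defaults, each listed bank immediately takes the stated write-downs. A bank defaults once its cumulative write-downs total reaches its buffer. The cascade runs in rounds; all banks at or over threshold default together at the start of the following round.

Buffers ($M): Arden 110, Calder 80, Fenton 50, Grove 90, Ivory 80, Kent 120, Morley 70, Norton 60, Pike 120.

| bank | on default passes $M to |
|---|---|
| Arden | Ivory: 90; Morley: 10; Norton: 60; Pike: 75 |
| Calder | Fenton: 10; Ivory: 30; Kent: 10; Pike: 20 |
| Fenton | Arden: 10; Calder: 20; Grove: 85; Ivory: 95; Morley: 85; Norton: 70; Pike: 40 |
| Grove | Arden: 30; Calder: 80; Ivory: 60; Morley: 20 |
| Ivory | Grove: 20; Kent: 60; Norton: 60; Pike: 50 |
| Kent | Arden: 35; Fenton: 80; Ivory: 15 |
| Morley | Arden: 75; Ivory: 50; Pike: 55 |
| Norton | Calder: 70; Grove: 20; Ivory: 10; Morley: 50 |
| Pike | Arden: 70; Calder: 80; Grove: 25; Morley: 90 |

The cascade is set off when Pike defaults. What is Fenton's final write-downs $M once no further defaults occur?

10

Round 1 — Pike defaults (initial).
  Arden: +70 → 70 < 110
  Calder: +80 → 80 ≥ 80
  Grove: +25 → 25 < 90
  Morley: +90 → 90 ≥ 70
Round 2 — Calder, Morley default.
  Arden: +75 → 145 ≥ 110
  Fenton: +10 → 10 < 50
  Ivory: +30+50 → 80 ≥ 80
  Kent: +10 → 10 < 120
Round 3 — Arden, Ivory default.
  Grove: +20 → 45 < 90
  Kent: +60 → 70 < 120
  Norton: +60+60 → 120 ≥ 60
Round 4 — Norton defaults.
  Grove: +20 → 65 < 90
No further defaults.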